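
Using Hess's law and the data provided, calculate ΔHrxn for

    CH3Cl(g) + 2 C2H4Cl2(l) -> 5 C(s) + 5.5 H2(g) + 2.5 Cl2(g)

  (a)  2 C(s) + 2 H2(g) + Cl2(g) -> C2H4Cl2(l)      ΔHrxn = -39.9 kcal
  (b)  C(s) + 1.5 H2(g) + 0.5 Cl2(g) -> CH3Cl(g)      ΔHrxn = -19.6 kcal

ΔHrxn = 99.4 kcal

(a) reversed and × 2: (-2)·(-39.9) = +79.8 kcal
(b) reversed: +19.6 kcal
Since enthalpy is a state function, ΔHrxn = (+79.8) + (+19.6) = 99.4 kcal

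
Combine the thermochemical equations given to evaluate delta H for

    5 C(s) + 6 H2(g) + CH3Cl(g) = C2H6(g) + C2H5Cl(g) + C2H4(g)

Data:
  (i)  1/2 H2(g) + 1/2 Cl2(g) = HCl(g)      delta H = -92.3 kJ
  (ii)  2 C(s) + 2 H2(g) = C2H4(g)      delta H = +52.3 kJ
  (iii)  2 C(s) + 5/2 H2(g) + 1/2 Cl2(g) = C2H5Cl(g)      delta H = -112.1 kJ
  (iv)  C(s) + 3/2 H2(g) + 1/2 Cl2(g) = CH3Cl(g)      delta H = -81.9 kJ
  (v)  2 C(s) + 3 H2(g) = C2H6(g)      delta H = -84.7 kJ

(i): not needed (HCl(g) appears nowhere else).
(ii) as written (C2H4(g) already on the product side): +52.3 kJ
(iii) as written (C2H5Cl(g) already on the product side): -112.1 kJ
(iv) reversed (reverse to put CH3Cl(g) on the reactant side): +81.9 kJ
(v) as written (C2H6(g) already on the product side): -84.7 kJ
delta H = (+52.3) + (-112.1) + (+81.9) + (-84.7) = -62.6 kJ

delta H = -62.6 kJ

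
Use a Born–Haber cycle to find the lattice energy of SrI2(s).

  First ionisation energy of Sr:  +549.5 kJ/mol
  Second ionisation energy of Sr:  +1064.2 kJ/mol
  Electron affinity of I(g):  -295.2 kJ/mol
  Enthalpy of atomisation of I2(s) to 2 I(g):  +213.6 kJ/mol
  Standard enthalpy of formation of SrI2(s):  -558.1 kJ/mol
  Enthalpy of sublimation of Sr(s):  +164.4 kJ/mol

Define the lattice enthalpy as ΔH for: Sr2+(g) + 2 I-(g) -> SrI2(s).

ΔHf° = 1·ΔHsub + 1·(ΣIE) + 1·D(I2) + 2·EA + U
-558.1 = 1·(+164.4) + 1·(+1613.7) + 1·(+213.6) + 2·(-295.2) + U
U = -558.1 − (+1401.3) = -1959.4 kJ/mol

U = -1959.4 kJ/mol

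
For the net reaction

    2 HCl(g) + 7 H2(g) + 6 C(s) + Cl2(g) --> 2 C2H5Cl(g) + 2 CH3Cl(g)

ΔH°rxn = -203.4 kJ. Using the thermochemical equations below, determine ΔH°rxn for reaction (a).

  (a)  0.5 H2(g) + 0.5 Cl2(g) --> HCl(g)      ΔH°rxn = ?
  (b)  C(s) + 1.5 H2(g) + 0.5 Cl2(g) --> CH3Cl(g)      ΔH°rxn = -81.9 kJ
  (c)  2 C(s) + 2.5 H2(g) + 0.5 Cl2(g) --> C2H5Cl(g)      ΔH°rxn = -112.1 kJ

ΔH°rxn = -92.3 kJ

(a) reversed and × 2 (reverse to put HCl(g) on the reactant side; ×2 to match 2 HCl(g) in the target): contributes −2·x
(b) × 2 (×2 to match 2 CH3Cl(g) in the target): (2)·(-81.9) = -163.8 kJ
(c) × 2 (×2 to match 2 C2H5Cl(g) in the target): (2)·(-112.1) = -224.2 kJ
-203.4 = (-163.8) + (-224.2) − 2·x
x = (-203.4 − (-388.0)) / (-2) = -92.3 kJ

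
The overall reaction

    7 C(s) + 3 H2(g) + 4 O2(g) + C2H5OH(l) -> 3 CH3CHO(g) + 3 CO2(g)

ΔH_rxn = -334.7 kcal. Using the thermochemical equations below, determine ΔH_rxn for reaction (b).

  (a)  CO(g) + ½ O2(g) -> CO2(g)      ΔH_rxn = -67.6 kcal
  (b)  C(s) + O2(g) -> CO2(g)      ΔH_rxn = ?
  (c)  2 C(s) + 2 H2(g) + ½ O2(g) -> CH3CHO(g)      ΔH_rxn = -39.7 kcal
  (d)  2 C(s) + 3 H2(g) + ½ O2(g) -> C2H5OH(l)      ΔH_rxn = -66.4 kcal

(a): not needed.
(b) × 3: contributes 3·x
(c) × 3: (3)·(-39.7) = -119.1 kcal
(d) reversed: +66.4 kcal
-334.7 = (-119.1) + (+66.4) + 3·x
x = (-334.7 − (-52.7)) / (3) = -94.0 kcal

ΔH_rxn = -94.0 kcal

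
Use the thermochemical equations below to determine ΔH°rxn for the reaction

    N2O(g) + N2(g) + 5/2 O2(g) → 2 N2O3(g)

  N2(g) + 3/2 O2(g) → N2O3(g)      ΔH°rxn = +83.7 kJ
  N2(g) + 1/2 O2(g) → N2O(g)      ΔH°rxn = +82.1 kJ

equation 1 × 2 (×2 to match 2 N2O3(g) in the target): (2)·(+83.7) = +167.4 kJ
equation 2 reversed (N2O(g) must end up as a reactant): -82.1 kJ
ΔH°rxn = (2)·(+83.7) + (-1)·(+82.1) = 85.3 kJ

ΔH°rxn = 85.3 kJ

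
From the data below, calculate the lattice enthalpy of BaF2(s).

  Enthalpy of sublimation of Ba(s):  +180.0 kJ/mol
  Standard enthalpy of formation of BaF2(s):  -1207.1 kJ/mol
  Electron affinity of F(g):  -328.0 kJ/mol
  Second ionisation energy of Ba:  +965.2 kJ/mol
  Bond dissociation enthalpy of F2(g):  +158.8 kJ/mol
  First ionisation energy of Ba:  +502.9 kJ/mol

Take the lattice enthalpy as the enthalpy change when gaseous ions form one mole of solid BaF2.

ΔHf° = 1·ΔHsub + 1·(ΣIE) + 1·D(F2) + 2·EA + U
-1207.1 = 1·(+180.0) + 1·(+1468.1) + 1·(+158.8) + 2·(-328.0) + U
U = -1207.1 − (+1150.9) = -2358.0 kJ/mol

U = -2358.0 kJ/mol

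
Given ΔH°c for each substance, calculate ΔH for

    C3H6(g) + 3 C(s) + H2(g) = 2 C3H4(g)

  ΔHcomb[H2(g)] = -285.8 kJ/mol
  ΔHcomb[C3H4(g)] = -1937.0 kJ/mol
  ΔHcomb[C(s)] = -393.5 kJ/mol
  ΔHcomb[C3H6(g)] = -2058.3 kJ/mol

ΔH = 349.4 kJ/mol

Using ΔH = Σ nΔHc°(reactants) − Σ nΔHc°(products):
= [1·(-2058.3) + 3·(-393.5) + 1·(-285.8)] − [2·(-1937.0)]
= 349.4 kJ/mol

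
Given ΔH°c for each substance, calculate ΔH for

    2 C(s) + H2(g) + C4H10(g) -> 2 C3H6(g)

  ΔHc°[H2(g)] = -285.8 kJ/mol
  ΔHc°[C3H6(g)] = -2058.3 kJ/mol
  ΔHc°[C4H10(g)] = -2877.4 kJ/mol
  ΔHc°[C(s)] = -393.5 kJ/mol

Using ΔH = Σ nΔHc°(reactants) − Σ nΔHc°(products):
= [2·(-393.5) + 1·(-285.8) + 1·(-2877.4)] − [2·(-2058.3)]
= 166.4 kJ/mol

ΔH = 166.4 kJ/mol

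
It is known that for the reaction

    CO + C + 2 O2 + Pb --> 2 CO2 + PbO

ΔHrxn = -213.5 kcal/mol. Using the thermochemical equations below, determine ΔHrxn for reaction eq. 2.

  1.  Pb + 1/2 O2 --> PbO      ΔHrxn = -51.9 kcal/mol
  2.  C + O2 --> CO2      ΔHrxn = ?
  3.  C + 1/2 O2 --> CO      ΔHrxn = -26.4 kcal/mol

eq. 1 as written: -51.9 kcal/mol
eq. 2 × 2: contributes 2·x
eq. 3 reversed: +26.4 kcal/mol
-213.5 = (-51.9) + (+26.4) + 2·x
x = (-213.5 − (-25.5)) / (2) = -94.0 kcal/mol

ΔHrxn = -94.0 kcal/mol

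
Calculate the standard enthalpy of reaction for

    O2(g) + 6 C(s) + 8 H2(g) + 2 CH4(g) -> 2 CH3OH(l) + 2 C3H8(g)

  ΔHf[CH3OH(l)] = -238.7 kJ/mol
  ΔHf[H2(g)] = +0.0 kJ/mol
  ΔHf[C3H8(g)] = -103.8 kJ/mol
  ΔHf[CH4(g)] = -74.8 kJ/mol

ΔHrxn = -535.4 kJ/mol

ΔH°rxn = Σ nΔHf°(products) − Σ nΔHf°(reactants).
Products: 2·(-238.7) + 2·(-103.8) = -685.0
Reactants: 1·(+0.0) + 6·(+0.0) + 8·(+0.0) + 2·(-74.8) = -149.6
ΔHrxn = (-685.0) − (-149.6) = -535.4 kJ/mol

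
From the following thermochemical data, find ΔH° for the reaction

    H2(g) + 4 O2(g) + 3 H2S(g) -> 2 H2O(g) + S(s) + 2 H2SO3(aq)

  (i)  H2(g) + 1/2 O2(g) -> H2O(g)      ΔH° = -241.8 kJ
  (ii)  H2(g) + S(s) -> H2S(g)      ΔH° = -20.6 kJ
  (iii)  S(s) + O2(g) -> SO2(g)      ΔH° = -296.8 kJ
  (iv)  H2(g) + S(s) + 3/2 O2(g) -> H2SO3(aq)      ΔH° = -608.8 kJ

ΔH° = -1639.4 kJ

(i) × 2 (×2 to match 2 H2O(g) in the target): (2)·(-241.8) = -483.6 kJ
(ii) reversed and × 3 (H2S(g) must end up as a reactant; ×3 to match 3 H2S(g) in the target): (-3)·(-20.6) = +61.8 kJ
(iii): not needed (SO2(g) appears nowhere else).
(iv) × 2 (×2 to match 2 H2SO3(aq) in the target): (2)·(-608.8) = -1217.6 kJ
Summing the manipulated equations, ΔH° = (2)·(-241.8) + (-3)·(-20.6) + (2)·(-608.8) = -1639.4 kJ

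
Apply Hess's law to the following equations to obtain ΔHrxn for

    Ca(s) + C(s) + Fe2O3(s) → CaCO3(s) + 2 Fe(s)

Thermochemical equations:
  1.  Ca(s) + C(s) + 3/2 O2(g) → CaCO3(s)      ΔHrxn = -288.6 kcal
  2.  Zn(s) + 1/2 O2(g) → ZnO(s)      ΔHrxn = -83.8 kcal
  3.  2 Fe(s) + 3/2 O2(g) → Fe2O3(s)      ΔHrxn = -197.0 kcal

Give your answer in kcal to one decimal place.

ΔHrxn = -91.6 kcal

eq. 1 as written: -288.6 kcal
eq. 2: not needed.
eq. 3 reversed: +197.0 kcal
ΔHrxn = (1)·(-288.6) + (-1)·(-197.0) = -91.6 kcal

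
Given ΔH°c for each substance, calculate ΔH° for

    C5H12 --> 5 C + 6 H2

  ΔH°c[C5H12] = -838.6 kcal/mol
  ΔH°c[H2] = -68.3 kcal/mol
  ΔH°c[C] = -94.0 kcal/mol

Using ΔH = Σ nΔHc°(reactants) − Σ nΔHc°(products):
= [1·(-838.6)] − [5·(-94.0) + 6·(-68.3)]
= 41.2 kcal/mol

ΔH° = 41.2 kcal/mol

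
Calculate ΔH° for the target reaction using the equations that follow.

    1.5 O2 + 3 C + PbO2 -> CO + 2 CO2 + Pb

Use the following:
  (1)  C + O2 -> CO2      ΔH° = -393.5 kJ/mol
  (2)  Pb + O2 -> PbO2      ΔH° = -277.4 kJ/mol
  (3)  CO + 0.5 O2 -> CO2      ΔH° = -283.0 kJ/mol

(1) × 3: (3)·(-393.5) = -1180.5 kJ/mol
(2) reversed: +277.4 kJ/mol
(3) reversed: +283.0 kJ/mol
By Hess's law, ΔH° = (-1180.5) + (+277.4) + (+283.0) = -620.1 kJ/mol

ΔH° = -620.1 kJ/mol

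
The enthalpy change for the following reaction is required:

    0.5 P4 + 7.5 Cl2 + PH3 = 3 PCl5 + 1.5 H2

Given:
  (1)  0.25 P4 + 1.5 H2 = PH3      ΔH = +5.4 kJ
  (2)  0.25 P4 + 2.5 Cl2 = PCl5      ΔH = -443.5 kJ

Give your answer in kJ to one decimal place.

(1) reversed (PH3 must end up as a reactant): -5.4 kJ
(2) × 3 (scale by 3 for the 3 PCl5): (3)·(-443.5) = -1330.5 kJ
Summing the manipulated equations, ΔH = (-1)·(+5.4) + (3)·(-443.5) = -1335.9 kJ

ΔH = -1335.9 kJ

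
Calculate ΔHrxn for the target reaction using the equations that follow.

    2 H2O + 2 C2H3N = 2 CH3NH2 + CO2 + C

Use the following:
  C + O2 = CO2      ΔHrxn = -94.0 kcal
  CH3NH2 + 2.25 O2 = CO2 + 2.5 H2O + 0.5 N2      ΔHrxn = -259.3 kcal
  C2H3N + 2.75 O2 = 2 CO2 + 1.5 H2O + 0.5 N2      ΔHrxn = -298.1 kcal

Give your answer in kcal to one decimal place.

equation 1 reversed: +94.0 kcal
equation 2 reversed and × 2: (-2)·(-259.3) = +518.6 kcal
equation 3 × 2: (2)·(-298.1) = -596.2 kcal
ΔHrxn = (-1)·(-94.0) + (-2)·(-259.3) + (2)·(-298.1) = 16.4 kcal

ΔHrxn = 16.4 kcal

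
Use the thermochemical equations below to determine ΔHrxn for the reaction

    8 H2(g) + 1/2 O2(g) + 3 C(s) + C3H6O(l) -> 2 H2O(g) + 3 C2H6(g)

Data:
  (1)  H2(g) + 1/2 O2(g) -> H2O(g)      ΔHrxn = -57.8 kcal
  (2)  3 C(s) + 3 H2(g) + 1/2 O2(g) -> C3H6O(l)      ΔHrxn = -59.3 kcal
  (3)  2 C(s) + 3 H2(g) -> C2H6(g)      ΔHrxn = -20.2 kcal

ΔHrxn = -116.9 kcal

(1) × 2 (scale by 2 for the 2 H2O(g)): (2)·(-57.8) = -115.6 kcal
(2) reversed (C3H6O(l) must end up as a reactant): +59.3 kcal
(3) × 3 (scale by 3 for the 3 C2H6(g)): (3)·(-20.2) = -60.6 kcal
ΔHrxn = (-115.6) + (+59.3) + (-60.6) = -116.9 kcal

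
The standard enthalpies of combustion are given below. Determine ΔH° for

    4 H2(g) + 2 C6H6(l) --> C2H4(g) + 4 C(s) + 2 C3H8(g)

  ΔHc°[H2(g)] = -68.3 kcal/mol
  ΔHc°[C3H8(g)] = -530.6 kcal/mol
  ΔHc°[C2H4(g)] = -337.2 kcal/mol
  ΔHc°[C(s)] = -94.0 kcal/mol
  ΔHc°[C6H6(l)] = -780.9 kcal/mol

ΔH° = -60.6 kcal/mol

With combustion enthalpies, reactants minus products:
= [4·(-68.3) + 2·(-780.9)] − [1·(-337.2) + 4·(-94.0) + 2·(-530.6)]
= -60.6 kcal/mol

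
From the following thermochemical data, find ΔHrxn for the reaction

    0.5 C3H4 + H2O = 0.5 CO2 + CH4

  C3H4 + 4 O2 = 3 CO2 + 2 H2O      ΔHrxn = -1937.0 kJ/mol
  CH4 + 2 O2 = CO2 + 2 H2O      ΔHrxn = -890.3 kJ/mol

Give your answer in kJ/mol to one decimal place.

equation 1 × 1/2 (scale by 1/2 for the 1/2 C3H4): (1/2)·(-1937.0) = -968.5 kJ/mol
equation 2 reversed (CH4 must end up as a product): +890.3 kJ/mol
Summing the manipulated equations, ΔHrxn = (1/2)·(-1937.0) + (-1)·(-890.3) = -78.2 kJ/mol

ΔHrxn = -78.2 kJ/mol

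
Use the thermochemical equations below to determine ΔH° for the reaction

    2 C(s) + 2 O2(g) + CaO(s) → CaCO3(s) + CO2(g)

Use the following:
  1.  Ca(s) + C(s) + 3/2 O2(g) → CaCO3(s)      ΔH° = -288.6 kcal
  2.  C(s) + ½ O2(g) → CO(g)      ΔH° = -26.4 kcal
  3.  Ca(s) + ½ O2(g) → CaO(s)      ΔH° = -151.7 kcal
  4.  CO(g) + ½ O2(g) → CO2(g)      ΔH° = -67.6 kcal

ΔH° = -230.9 kcal

eq. 1 as written: -288.6 kcal
eq. 2 as written: -26.4 kcal
eq. 3 reversed: +151.7 kcal
eq. 4 as written: -67.6 kcal
Summing the manipulated equations, ΔH° = (-288.6) + (-26.4) + (+151.7) + (-67.6) = -230.9 kcal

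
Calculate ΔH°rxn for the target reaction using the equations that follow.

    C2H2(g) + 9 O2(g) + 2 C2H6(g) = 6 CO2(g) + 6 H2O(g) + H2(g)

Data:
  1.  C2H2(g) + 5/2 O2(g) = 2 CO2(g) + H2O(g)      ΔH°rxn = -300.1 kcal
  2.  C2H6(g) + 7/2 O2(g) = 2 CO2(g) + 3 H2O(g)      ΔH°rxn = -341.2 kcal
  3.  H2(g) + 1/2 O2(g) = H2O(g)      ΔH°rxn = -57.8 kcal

eq. 1 as written (C2H2(g) already on the reactant side): -300.1 kcal
eq. 2 × 2 (scale by 2 for the 2 C2H6(g)): (2)·(-341.2) = -682.4 kcal
eq. 3 reversed (H2(g) must end up as a product): +57.8 kcal
ΔH°rxn = (-300.1) + (-682.4) + (+57.8) = -924.7 kcal

ΔH°rxn = -924.7 kcal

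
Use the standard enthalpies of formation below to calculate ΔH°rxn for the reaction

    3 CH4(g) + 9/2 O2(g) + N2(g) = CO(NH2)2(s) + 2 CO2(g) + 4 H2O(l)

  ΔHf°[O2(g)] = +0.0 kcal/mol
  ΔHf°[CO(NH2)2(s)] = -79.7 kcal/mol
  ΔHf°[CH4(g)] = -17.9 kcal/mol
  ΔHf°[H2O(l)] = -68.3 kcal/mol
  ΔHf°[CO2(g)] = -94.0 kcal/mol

ΔH°rxn = -487.2 kcal/mol

Products: 1·(-79.7) + 2·(-94.0) + 4·(-68.3) = -540.9
Reactants: 3·(-17.9) + 9/2·(+0.0) + 1·(+0.0) = -53.7
ΔH°rxn = (-540.9) − (-53.7) = -487.2 kcal/mol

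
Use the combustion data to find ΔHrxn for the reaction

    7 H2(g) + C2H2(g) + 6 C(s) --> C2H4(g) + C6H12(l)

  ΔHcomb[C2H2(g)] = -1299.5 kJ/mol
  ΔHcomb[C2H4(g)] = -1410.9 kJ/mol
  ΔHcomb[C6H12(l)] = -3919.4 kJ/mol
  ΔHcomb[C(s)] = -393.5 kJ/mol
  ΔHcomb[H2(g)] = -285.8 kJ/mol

With combustion enthalpies, reactants minus products:
= [7·(-285.8) + 1·(-1299.5) + 6·(-393.5)] − [1·(-1410.9) + 1·(-3919.4)]
= -330.8 kJ/mol

ΔHrxn = -330.8 kJ/mol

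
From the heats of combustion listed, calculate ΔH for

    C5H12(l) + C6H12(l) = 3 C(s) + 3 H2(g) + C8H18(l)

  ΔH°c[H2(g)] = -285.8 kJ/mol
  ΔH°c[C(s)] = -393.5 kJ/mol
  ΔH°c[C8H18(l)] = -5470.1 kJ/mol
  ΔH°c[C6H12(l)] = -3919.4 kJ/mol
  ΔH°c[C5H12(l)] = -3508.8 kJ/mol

ΔH = 79.8 kJ/mol

Using ΔH = Σ nΔHc°(reactants) − Σ nΔHc°(products):
= [1·(-3508.8) + 1·(-3919.4)] − [3·(-393.5) + 3·(-285.8) + 1·(-5470.1)]
= 79.8 kJ/mol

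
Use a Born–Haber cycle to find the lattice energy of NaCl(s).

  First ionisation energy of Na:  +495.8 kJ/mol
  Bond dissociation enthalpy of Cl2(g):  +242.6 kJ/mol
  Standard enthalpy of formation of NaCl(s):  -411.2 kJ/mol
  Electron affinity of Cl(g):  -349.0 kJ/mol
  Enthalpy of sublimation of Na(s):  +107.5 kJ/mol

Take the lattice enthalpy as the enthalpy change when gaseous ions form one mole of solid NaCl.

U = -786.8 kJ/mol

ΔHf° = 1·ΔHsub + 1·(ΣIE) + 1/2·D(Cl2) + 1·EA + U
-411.2 = 1·(+107.5) + 1·(+495.8) + 1/2·(+242.6) + 1·(-349.0) + U
U = -411.2 − (+375.6) = -786.8 kJ/mol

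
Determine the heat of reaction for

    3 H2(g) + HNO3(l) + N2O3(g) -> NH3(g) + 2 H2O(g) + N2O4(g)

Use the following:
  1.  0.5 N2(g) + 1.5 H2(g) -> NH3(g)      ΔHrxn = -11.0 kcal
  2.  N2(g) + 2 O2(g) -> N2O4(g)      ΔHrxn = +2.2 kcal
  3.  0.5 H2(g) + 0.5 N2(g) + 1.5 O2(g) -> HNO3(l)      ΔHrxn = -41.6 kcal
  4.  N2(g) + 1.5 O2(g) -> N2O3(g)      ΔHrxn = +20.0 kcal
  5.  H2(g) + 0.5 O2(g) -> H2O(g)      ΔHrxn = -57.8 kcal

eq. 1 as written: -11.0 kcal
eq. 2 as written: +2.2 kcal
eq. 3 reversed: +41.6 kcal
eq. 4 reversed: -20.0 kcal
eq. 5 × 2: (2)·(-57.8) = -115.6 kcal
ΔHrxn = (1)·(-11.0) + (1)·(+2.2) + (-1)·(-41.6) + (-1)·(+20.0) + (2)·(-57.8) = -102.8 kcal

ΔHrxn = -102.8 kcal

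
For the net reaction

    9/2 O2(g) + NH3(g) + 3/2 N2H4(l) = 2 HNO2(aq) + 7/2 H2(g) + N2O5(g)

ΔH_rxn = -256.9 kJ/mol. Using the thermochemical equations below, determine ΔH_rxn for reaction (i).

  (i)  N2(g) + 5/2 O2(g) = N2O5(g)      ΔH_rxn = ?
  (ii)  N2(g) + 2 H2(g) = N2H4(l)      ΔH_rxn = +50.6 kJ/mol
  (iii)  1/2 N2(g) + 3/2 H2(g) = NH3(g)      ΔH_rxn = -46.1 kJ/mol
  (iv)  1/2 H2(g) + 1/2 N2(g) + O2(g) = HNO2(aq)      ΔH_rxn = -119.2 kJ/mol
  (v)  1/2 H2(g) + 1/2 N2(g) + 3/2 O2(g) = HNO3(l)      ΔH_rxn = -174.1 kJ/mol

ΔH_rxn = 11.3 kJ/mol

(i) as written: contributes x
(ii) reversed and × 3/2: (-3/2)·(+50.6) = -75.9 kJ/mol
(iii) reversed: +46.1 kJ/mol
(iv) × 2: (2)·(-119.2) = -238.4 kJ/mol
(v): not needed.
-256.9 = (-75.9) + (+46.1) + (-238.4) + x
x = (-256.9 − (-268.2)) / (1) = 11.3 kJ/mol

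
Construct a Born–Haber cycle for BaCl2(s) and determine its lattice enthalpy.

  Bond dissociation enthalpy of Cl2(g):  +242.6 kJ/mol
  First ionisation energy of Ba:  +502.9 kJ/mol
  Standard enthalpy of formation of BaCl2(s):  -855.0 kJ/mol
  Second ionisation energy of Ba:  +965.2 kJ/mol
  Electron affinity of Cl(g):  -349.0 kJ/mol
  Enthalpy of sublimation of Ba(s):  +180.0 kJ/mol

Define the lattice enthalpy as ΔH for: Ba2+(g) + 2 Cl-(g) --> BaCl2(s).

ΔHf° = 1·ΔHsub + 1·(ΣIE) + 1·D(Cl2) + 2·EA + U
-855.0 = 1·(+180.0) + 1·(+1468.1) + 1·(+242.6) + 2·(-349.0) + U
U = -855.0 − (+1192.7) = -2047.7 kJ/mol

U = -2047.7 kJ/mol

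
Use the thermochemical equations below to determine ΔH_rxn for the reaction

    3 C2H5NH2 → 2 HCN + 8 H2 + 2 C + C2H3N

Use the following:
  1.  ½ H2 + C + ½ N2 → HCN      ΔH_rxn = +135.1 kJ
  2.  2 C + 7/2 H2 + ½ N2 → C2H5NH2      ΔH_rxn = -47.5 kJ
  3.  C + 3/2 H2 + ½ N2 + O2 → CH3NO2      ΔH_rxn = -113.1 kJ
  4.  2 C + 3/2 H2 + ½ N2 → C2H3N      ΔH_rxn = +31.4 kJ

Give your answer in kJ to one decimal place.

eq. 1 × 2 (×2 to match 2 HCN in the target): (2)·(+135.1) = +270.2 kJ
eq. 2 reversed and × 3 (C2H5NH2 must end up as a reactant; scale by 3 for the 3 C2H5NH2): (-3)·(-47.5) = +142.5 kJ
eq. 3: not needed (CH3NO2 appears nowhere else).
eq. 4 as written (C2H3N already on the product side): +31.4 kJ
Combining the equations, ΔH_rxn = (+270.2) + (+142.5) + (+31.4) = 444.1 kJ

ΔH_rxn = 444.1 kJ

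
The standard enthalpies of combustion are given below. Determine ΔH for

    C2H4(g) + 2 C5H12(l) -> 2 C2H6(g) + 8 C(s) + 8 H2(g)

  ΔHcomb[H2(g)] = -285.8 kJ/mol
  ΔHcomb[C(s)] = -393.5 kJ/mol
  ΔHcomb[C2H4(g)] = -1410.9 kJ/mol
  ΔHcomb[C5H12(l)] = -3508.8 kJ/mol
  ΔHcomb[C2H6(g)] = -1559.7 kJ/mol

With combustion enthalpies, reactants minus products:
= [1·(-1410.9) + 2·(-3508.8)] − [2·(-1559.7) + 8·(-393.5) + 8·(-285.8)]
= 125.3 kJ/mol

ΔH = 125.3 kJ/mol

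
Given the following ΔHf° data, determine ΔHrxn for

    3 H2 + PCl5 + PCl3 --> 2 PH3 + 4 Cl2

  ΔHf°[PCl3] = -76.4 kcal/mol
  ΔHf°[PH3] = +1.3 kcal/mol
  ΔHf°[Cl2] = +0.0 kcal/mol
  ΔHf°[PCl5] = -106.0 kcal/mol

ΔHrxn = 185.0 kcal/mol

Products: 2·(+1.3) + 4·(+0.0) = +2.6
Reactants: 3·(+0.0) + 1·(-106.0) + 1·(-76.4) = -182.4
ΔHrxn = (+2.6) − (-182.4) = 185.0 kcal/mol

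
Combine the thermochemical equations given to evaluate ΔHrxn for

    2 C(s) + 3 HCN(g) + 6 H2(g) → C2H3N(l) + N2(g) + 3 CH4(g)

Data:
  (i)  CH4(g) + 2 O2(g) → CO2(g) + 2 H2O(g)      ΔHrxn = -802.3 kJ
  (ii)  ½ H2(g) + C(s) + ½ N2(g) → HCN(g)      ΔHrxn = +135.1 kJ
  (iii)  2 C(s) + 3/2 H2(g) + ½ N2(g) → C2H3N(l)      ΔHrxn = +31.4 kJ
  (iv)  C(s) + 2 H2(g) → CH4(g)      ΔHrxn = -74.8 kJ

ΔHrxn = -598.3 kJ

(i): not needed (H2O(g) appears nowhere else).
(ii) reversed and × 3 (reverse to put HCN(g) on the reactant side; scale by 3 for the 3 HCN(g)): (-3)·(+135.1) = -405.3 kJ
(iii) as written (C2H3N(l) already on the product side): +31.4 kJ
(iv) × 3: (3)·(-74.8) = -224.4 kJ
Summing the manipulated equations, ΔHrxn = (-3)·(+135.1) + (1)·(+31.4) + (3)·(-74.8) = -598.3 kJ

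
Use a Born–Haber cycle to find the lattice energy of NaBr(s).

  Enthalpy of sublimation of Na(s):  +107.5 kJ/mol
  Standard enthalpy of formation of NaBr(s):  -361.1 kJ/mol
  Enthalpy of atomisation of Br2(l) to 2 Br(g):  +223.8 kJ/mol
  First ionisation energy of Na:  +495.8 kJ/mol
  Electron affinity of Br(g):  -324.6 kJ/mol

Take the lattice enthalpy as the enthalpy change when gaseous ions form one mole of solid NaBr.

ΔHf° = 1·ΔHsub + 1·(ΣIE) + 1/2·D(Br2) + 1·EA + U
-361.1 = 1·(+107.5) + 1·(+495.8) + 1/2·(+223.8) + 1·(-324.6) + U
U = -361.1 − (+390.6) = -751.7 kJ/mol

U = -751.7 kJ/mol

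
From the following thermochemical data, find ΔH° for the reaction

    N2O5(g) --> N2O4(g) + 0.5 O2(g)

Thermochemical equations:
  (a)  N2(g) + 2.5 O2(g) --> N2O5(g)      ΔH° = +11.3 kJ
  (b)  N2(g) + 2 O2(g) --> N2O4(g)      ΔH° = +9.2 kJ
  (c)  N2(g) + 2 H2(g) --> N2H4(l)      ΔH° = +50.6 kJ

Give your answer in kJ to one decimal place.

ΔH° = -2.1 kJ

(a) reversed: -11.3 kJ
(b) as written: +9.2 kJ
(c): not needed.
ΔH° = (-11.3) + (+9.2) = -2.1 kJ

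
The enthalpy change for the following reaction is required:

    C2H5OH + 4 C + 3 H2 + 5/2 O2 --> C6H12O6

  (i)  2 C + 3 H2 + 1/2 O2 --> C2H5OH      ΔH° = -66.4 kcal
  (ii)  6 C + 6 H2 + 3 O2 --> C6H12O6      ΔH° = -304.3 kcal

ΔH° = -237.9 kcal

(i) reversed: +66.4 kcal
(ii) as written: -304.3 kcal
ΔH° = (+66.4) + (-304.3) = -237.9 kcal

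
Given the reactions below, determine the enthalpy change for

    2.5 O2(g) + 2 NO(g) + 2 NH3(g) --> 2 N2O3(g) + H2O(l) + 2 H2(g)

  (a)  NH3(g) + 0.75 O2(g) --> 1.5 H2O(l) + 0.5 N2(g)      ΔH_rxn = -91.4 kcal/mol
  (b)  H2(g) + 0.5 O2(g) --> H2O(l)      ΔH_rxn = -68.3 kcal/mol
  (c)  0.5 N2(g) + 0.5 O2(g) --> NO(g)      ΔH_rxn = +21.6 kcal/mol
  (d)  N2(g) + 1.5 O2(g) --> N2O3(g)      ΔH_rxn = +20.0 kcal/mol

(a) × 2: (2)·(-91.4) = -182.8 kcal/mol
(b) reversed and × 2: (-2)·(-68.3) = +136.6 kcal/mol
(c) reversed and × 2: (-2)·(+21.6) = -43.2 kcal/mol
(d) × 2: (2)·(+20.0) = +40.0 kcal/mol
Since enthalpy is a state function, ΔH_rxn = (2)·(-91.4) + (-2)·(-68.3) + (-2)·(+21.6) + (2)·(+20.0) = -49.4 kcal/mol

ΔH_rxn = -49.4 kcal/mol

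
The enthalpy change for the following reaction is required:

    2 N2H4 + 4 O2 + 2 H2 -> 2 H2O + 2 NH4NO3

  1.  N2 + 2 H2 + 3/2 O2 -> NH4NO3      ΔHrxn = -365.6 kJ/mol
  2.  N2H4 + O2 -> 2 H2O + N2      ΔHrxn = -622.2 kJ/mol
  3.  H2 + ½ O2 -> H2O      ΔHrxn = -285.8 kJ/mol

ΔHrxn = -1404.0 kJ/mol

eq. 1 × 2 (×2 to match 2 NH4NO3 in the target): (2)·(-365.6) = -731.2 kJ/mol
eq. 2 × 2 (scale by 2 for the 2 N2H4): (2)·(-622.2) = -1244.4 kJ/mol
eq. 3 reversed and × 2: (-2)·(-285.8) = +571.6 kJ/mol
ΔHrxn = (2)·(-365.6) + (2)·(-622.2) + (-2)·(-285.8) = -1404.0 kJ/mol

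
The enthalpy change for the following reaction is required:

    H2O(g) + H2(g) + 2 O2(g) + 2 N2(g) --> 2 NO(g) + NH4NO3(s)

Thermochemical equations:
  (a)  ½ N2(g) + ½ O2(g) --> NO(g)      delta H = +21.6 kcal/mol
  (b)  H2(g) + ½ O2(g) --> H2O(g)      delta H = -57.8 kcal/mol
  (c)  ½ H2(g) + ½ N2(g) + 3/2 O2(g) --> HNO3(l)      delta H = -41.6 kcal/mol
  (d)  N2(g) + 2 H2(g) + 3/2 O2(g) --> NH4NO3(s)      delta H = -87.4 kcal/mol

(a) × 2: (2)·(+21.6) = +43.2 kcal/mol
(b) reversed: +57.8 kcal/mol
(c): not needed.
(d) as written: -87.4 kcal/mol
delta H = (+43.2) + (+57.8) + (-87.4) = 13.6 kcal/mol

delta H = 13.6 kcal/mol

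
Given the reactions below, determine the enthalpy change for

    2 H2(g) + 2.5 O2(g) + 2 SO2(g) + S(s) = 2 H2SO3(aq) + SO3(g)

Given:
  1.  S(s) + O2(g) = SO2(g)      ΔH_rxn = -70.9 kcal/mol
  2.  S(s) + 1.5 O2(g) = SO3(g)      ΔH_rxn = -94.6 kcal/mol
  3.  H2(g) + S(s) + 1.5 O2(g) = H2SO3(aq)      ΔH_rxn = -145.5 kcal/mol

ΔH_rxn = -243.8 kcal/mol

eq. 1 reversed and × 2: (-2)·(-70.9) = +141.8 kcal/mol
eq. 2 as written: -94.6 kcal/mol
eq. 3 × 2: (2)·(-145.5) = -291.0 kcal/mol
Since enthalpy is a state function, ΔH_rxn = (+141.8) + (-94.6) + (-291.0) = -243.8 kcal/mol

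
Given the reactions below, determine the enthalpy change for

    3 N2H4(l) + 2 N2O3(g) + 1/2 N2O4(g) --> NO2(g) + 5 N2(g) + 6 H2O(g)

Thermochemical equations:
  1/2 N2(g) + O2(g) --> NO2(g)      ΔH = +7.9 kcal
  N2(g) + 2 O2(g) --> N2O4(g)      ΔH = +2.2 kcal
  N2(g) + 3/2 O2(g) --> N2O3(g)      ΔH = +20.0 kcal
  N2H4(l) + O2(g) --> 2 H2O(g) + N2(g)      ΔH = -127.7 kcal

ΔH = -416.3 kcal

equation 1 as written (NO2(g) already on the product side): +7.9 kcal
equation 2 reversed and × 1/2 (N2O4(g) must end up as a reactant; ×1/2 to match 1/2 N2O4(g) in the target): (-1/2)·(+2.2) = -1.1 kcal
equation 3 reversed and × 2 (N2O3(g) must end up as a reactant; scale by 2 for the 2 N2O3(g)): (-2)·(+20.0) = -40.0 kcal
equation 4 × 3 (×3 to match 3 N2H4(l) in the target): (3)·(-127.7) = -383.1 kcal
ΔH = (1)·(+7.9) + (-1/2)·(+2.2) + (-2)·(+20.0) + (3)·(-127.7) = -416.3 kcal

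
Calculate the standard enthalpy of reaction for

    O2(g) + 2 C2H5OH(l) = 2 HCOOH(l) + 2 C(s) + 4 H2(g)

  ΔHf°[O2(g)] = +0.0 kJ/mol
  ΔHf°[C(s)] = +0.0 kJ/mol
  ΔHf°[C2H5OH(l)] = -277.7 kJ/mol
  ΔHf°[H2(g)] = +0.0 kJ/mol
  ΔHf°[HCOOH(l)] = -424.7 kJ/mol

ΔH° = -294.0 kJ/mol

Products: 2·(-424.7) + 2·(+0.0) + 4·(+0.0) = -849.4
Reactants: 1·(+0.0) + 2·(-277.7) = -555.4
ΔH° = (-849.4) − (-555.4) = -294.0 kJ/mol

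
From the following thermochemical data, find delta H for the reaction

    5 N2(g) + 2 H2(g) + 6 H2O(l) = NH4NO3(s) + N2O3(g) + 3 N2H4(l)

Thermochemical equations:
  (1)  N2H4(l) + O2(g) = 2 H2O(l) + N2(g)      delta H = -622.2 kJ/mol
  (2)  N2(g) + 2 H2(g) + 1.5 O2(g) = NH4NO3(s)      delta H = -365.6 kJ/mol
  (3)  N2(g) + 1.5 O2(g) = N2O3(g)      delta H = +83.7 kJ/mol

(1) reversed and × 3 (reverse to put N2H4(l) on the product side; ×3 to match 3 N2H4(l) in the target): (-3)·(-622.2) = +1866.6 kJ/mol
(2) as written (NH4NO3(s) already on the product side): -365.6 kJ/mol
(3) as written (N2O3(g) already on the product side): +83.7 kJ/mol
Since enthalpy is a state function, delta H = (+1866.6) + (-365.6) + (+83.7) = 1584.7 kJ/mol

delta H = 1584.7 kJ/mol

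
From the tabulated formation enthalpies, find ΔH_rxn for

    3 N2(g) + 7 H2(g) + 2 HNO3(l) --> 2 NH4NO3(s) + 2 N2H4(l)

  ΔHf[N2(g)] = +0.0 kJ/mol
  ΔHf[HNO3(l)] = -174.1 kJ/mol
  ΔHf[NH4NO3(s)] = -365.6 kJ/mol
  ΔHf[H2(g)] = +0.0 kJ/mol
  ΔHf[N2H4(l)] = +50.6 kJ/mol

ΔH_rxn = -281.8 kJ/mol

Products: 2·(-365.6) + 2·(+50.6) = -630.0
Reactants: 3·(+0.0) + 7·(+0.0) + 2·(-174.1) = -348.2
ΔH_rxn = (-630.0) − (-348.2) = -281.8 kJ/mol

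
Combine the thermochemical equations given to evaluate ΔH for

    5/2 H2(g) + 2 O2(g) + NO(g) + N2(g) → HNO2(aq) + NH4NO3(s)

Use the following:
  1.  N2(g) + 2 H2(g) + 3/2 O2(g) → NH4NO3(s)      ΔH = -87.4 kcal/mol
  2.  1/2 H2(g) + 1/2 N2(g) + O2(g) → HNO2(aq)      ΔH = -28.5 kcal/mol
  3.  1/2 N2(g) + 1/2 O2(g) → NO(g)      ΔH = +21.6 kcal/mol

ΔH = -137.5 kcal/mol

eq. 1 as written (NH4NO3(s) already on the product side): -87.4 kcal/mol
eq. 2 as written (HNO2(aq) already on the product side): -28.5 kcal/mol
eq. 3 reversed (NO(g) must end up as a reactant): -21.6 kcal/mol
ΔH = (-87.4) + (-28.5) + (-21.6) = -137.5 kcal/mol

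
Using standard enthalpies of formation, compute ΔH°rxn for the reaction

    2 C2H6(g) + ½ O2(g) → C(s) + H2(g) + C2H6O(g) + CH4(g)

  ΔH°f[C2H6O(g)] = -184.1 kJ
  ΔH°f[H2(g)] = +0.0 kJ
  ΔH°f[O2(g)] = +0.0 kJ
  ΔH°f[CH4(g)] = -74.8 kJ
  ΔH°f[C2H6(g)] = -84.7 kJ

ΔH°rxn = -89.5 kJ

Products: 1·(+0.0) + 1·(+0.0) + 1·(-184.1) + 1·(-74.8) = -258.9
Reactants: 2·(-84.7) + 1/2·(+0.0) = -169.4
ΔH°rxn = (-258.9) − (-169.4) = -89.5 kJ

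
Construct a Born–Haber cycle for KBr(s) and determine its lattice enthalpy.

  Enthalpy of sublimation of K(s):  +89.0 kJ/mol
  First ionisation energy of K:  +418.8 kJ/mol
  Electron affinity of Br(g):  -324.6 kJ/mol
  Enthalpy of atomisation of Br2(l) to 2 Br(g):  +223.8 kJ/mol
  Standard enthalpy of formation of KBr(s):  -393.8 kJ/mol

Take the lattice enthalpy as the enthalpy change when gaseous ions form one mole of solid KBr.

ΔHf° = 1·ΔHsub + 1·(ΣIE) + 1/2·D(Br2) + 1·EA + U
-393.8 = 1·(+89.0) + 1·(+418.8) + 1/2·(+223.8) + 1·(-324.6) + U
U = -393.8 − (+295.1) = -688.9 kJ/mol

U = -688.9 kJ/mol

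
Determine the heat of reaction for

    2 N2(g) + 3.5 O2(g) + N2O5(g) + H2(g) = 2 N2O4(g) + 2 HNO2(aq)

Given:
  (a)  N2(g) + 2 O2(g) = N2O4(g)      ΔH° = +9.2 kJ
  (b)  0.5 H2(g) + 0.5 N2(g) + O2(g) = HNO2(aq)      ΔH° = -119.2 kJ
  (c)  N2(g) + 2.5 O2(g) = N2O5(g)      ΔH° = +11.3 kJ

ΔH° = -231.3 kJ

(a) × 2 (×2 to match 2 N2O4(g) in the target): (2)·(+9.2) = +18.4 kJ
(b) × 2 (×2 to match 2 HNO2(aq) in the target): (2)·(-119.2) = -238.4 kJ
(c) reversed (N2O5(g) must end up as a reactant): -11.3 kJ
Since enthalpy is a state function, ΔH° = (+18.4) + (-238.4) + (-11.3) = -231.3 kJ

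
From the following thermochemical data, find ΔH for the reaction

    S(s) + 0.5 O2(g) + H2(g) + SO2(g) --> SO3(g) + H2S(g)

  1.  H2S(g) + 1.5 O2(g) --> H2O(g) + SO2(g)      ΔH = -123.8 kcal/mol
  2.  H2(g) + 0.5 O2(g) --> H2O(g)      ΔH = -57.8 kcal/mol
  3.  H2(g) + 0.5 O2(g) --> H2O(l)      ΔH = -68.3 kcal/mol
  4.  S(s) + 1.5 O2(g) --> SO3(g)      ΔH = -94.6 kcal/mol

eq. 1 reversed: +123.8 kcal/mol
eq. 2 as written: -57.8 kcal/mol
eq. 3: not needed.
eq. 4 as written: -94.6 kcal/mol
Combining the equations, ΔH = (+123.8) + (-57.8) + (-94.6) = -28.6 kcal/mol

ΔH = -28.6 kcal/mol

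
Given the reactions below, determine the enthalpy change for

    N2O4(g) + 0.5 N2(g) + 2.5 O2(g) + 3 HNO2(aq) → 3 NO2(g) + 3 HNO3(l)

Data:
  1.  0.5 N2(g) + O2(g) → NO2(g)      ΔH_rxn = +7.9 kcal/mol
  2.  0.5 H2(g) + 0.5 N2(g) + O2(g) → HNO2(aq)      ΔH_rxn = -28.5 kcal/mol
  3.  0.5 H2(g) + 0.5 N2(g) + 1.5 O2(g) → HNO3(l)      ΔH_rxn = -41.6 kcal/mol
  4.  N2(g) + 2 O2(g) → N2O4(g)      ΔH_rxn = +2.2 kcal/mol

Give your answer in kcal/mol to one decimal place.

eq. 1 × 3: (3)·(+7.9) = +23.7 kcal/mol
eq. 2 reversed and × 3: (-3)·(-28.5) = +85.5 kcal/mol
eq. 3 × 3: (3)·(-41.6) = -124.8 kcal/mol
eq. 4 reversed: -2.2 kcal/mol
ΔH_rxn = (+23.7) + (+85.5) + (-124.8) + (-2.2) = -17.8 kcal/mol

ΔH_rxn = -17.8 kcal/mol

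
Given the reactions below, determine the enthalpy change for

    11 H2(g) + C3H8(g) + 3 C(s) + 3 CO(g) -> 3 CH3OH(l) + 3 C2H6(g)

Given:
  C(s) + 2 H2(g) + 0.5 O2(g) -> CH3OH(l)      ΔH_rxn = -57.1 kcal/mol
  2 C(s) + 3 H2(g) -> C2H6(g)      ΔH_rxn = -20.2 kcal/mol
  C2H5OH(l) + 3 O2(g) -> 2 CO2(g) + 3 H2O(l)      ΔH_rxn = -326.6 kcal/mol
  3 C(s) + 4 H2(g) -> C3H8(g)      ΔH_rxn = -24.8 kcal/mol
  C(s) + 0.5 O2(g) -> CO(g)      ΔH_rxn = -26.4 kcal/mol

ΔH_rxn = -127.9 kcal/mol

equation 1 × 3: (3)·(-57.1) = -171.3 kcal/mol
equation 2 × 3: (3)·(-20.2) = -60.6 kcal/mol
equation 3: not needed.
equation 4 reversed: +24.8 kcal/mol
equation 5 reversed and × 3: (-3)·(-26.4) = +79.2 kcal/mol
Summing the manipulated equations, ΔH_rxn = (-171.3) + (-60.6) + (+24.8) + (+79.2) = -127.9 kcal/mol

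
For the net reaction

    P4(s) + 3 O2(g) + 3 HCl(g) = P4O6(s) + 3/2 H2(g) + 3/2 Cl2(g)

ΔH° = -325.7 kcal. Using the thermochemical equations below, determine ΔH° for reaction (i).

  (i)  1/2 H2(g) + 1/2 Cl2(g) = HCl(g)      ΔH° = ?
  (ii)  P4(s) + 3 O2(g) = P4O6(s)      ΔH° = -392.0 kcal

(i) reversed and × 3: contributes −3·x
(ii) as written: -392.0 kcal
-325.7 = (-392.0) − 3·x
x = (-325.7 − (-392.0)) / (-3) = -22.1 kcal

ΔH° = -22.1 kcal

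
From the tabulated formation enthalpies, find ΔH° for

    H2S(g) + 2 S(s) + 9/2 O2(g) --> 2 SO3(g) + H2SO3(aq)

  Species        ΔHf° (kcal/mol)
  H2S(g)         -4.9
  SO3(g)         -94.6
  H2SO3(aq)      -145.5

ΔH° = -329.8 kcal/mol

Products: 2·(-94.6) + 1·(-145.5) = -334.7
Reactants: 1·(-4.9) + 2·(+0.0) + 9/2·(+0.0) = -4.9
ΔH° = (-334.7) − (-4.9) = -329.8 kcal/mol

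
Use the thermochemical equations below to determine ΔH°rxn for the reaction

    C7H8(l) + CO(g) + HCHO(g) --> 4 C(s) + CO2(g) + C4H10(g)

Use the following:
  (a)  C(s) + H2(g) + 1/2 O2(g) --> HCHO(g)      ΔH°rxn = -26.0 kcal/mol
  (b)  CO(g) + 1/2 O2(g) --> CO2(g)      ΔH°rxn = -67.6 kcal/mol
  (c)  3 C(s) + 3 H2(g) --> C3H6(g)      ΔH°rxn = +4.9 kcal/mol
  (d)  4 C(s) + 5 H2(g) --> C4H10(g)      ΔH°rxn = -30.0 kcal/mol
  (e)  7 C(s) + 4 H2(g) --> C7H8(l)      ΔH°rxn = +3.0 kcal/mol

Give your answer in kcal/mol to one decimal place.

(a) reversed: +26.0 kcal/mol
(b) as written: -67.6 kcal/mol
(c): not needed.
(d) as written: -30.0 kcal/mol
(e) reversed: -3.0 kcal/mol
Since enthalpy is a state function, ΔH°rxn = (+26.0) + (-67.6) + (-30.0) + (-3.0) = -74.6 kcal/mol

ΔH°rxn = -74.6 kcal/mol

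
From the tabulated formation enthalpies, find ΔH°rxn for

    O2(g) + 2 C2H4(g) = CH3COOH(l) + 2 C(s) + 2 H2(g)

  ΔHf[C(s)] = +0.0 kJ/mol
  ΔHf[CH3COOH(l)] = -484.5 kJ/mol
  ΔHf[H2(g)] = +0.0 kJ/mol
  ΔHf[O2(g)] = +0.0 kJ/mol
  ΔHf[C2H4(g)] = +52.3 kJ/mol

Products: 1·(-484.5) + 2·(+0.0) + 2·(+0.0) = -484.5
Reactants: 1·(+0.0) + 2·(+52.3) = +104.6
ΔH°rxn = (-484.5) − (+104.6) = -589.1 kJ/mol

ΔH°rxn = -589.1 kJ/mol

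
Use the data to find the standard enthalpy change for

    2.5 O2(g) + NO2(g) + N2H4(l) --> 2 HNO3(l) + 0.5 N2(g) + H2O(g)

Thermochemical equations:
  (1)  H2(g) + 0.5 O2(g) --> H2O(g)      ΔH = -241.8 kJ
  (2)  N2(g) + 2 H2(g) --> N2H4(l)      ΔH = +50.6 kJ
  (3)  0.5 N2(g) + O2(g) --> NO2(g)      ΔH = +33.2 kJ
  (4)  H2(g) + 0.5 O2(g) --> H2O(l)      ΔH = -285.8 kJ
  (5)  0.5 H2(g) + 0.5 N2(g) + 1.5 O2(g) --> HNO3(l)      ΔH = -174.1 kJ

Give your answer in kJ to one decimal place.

(1) as written: -241.8 kJ
(2) reversed: -50.6 kJ
(3) reversed: -33.2 kJ
(4): not needed.
(5) × 2: (2)·(-174.1) = -348.2 kJ
Summing the manipulated equations, ΔH = (-241.8) + (-50.6) + (-33.2) + (-348.2) = -673.8 kJ

ΔH = -673.8 kJ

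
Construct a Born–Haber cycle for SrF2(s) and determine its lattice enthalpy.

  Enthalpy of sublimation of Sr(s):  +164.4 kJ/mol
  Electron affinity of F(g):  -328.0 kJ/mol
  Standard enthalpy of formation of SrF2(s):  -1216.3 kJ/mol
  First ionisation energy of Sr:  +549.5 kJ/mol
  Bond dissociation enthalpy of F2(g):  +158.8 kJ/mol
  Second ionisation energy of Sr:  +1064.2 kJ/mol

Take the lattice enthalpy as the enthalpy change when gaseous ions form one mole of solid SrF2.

U = -2497.2 kJ/mol

ΔHf° = 1·ΔHsub + 1·(ΣIE) + 1·D(F2) + 2·EA + U
-1216.3 = 1·(+164.4) + 1·(+1613.7) + 1·(+158.8) + 2·(-328.0) + U
U = -1216.3 − (+1280.9) = -2497.2 kJ/mol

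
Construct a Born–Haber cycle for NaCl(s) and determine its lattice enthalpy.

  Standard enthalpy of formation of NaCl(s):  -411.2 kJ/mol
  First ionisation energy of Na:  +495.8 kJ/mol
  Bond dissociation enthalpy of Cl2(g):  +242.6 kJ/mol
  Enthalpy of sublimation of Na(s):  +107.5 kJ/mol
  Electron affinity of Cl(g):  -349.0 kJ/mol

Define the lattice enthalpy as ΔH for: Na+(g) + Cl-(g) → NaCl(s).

ΔHf° = 1·ΔHsub + 1·(ΣIE) + 1/2·D(Cl2) + 1·EA + U
-411.2 = 1·(+107.5) + 1·(+495.8) + 1/2·(+242.6) + 1·(-349.0) + U
U = -411.2 − (+375.6) = -786.8 kJ/mol

U = -786.8 kJ/mol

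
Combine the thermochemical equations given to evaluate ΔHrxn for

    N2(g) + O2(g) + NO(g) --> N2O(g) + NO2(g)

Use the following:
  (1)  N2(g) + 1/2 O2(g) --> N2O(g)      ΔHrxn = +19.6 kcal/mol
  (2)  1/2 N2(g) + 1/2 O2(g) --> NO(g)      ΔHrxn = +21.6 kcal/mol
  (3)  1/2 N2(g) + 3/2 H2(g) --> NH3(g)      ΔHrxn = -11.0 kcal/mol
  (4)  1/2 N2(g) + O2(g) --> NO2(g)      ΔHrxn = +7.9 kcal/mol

ΔHrxn = 5.9 kcal/mol

(1) as written: +19.6 kcal/mol
(2) reversed: -21.6 kcal/mol
(3): not needed.
(4) as written: +7.9 kcal/mol
Summing the manipulated equations, ΔHrxn = (1)·(+19.6) + (-1)·(+21.6) + (1)·(+7.9) = 5.9 kcal/mol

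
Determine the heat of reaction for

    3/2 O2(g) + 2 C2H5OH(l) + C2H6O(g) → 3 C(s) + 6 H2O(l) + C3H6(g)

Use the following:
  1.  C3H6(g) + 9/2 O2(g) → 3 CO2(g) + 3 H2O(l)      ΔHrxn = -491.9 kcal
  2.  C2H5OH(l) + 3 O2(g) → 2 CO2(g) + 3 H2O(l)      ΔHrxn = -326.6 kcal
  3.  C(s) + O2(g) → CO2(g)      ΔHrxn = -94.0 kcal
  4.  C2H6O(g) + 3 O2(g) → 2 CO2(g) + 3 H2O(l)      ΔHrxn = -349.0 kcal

eq. 1 reversed (reverse to put C3H6(g) on the product side): +491.9 kcal
eq. 2 × 2 (scale by 2 for the 2 C2H5OH(l)): (2)·(-326.6) = -653.2 kcal
eq. 3 reversed and × 3 (reverse to put C(s) on the product side; scale by 3 for the 3 C(s)): (-3)·(-94.0) = +282.0 kcal
eq. 4 as written (C2H6O(g) already on the reactant side): -349.0 kcal
ΔHrxn = (-1)·(-491.9) + (2)·(-326.6) + (-3)·(-94.0) + (1)·(-349.0) = -228.3 kcal

ΔHrxn = -228.3 kcal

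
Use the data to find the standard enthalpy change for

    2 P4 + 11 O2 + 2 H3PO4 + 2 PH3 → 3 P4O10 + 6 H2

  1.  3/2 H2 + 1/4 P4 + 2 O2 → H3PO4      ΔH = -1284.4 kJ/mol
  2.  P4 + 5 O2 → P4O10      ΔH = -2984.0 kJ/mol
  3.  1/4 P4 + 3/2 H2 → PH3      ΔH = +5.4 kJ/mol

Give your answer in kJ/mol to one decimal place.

eq. 1 reversed and × 2: (-2)·(-1284.4) = +2568.8 kJ/mol
eq. 2 × 3: (3)·(-2984.0) = -8952.0 kJ/mol
eq. 3 reversed and × 2: (-2)·(+5.4) = -10.8 kJ/mol
ΔH = (+2568.8) + (-8952.0) + (-10.8) = -6394.0 kJ/mol

ΔH = -6394.0 kJ/mol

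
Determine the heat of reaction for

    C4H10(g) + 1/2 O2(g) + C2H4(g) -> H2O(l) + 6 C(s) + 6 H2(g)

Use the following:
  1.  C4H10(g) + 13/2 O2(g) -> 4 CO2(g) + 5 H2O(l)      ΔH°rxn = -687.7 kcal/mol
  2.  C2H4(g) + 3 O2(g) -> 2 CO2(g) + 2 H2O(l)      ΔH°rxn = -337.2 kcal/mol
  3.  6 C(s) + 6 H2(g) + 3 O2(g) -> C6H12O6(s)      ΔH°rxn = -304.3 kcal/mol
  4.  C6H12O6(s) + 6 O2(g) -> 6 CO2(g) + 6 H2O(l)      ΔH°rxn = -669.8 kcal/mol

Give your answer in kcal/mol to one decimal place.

ΔH°rxn = -50.8 kcal/mol

eq. 1 as written (C4H10(g) already on the reactant side): -687.7 kcal/mol
eq. 2 as written (C2H4(g) already on the reactant side): -337.2 kcal/mol
eq. 3 reversed (C(s) must end up as a product): +304.3 kcal/mol
eq. 4 reversed: +669.8 kcal/mol
Since enthalpy is a state function, ΔH°rxn = (-687.7) + (-337.2) + (+304.3) + (+669.8) = -50.8 kcal/mol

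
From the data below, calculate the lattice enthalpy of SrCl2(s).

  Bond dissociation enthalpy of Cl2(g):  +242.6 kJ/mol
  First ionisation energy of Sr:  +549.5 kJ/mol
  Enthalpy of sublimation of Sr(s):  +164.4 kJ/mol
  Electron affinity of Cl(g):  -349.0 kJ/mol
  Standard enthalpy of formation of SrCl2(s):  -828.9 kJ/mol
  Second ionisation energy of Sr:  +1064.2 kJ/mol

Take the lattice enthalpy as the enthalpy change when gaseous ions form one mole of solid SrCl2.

ΔHf° = 1·ΔHsub + 1·(ΣIE) + 1·D(Cl2) + 2·EA + U
-828.9 = 1·(+164.4) + 1·(+1613.7) + 1·(+242.6) + 2·(-349.0) + U
U = -828.9 − (+1322.7) = -2151.6 kJ/mol

U = -2151.6 kJ/mol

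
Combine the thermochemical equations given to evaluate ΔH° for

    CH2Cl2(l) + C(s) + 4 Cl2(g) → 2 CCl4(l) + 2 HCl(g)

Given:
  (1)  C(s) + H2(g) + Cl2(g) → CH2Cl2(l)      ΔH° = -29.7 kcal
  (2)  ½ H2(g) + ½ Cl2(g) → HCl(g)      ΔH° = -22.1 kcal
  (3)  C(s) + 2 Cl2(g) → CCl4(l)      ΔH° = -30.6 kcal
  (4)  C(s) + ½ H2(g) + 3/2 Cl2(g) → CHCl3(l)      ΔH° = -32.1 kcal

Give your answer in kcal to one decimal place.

ΔH° = -75.7 kcal

(1) reversed: +29.7 kcal
(2) × 2: (2)·(-22.1) = -44.2 kcal
(3) × 2: (2)·(-30.6) = -61.2 kcal
(4): not needed.
ΔH° = (+29.7) + (-44.2) + (-61.2) = -75.7 kcal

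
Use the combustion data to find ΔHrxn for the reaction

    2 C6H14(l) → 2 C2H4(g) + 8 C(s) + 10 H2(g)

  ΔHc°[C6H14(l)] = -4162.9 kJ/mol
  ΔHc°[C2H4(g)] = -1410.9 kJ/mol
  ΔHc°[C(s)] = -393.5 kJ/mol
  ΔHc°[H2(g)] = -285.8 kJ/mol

With combustion enthalpies, reactants minus products:
= [2·(-4162.9)] − [2·(-1410.9) + 8·(-393.5) + 10·(-285.8)]
= 502.0 kJ/mol

ΔHrxn = 502.0 kJ/mol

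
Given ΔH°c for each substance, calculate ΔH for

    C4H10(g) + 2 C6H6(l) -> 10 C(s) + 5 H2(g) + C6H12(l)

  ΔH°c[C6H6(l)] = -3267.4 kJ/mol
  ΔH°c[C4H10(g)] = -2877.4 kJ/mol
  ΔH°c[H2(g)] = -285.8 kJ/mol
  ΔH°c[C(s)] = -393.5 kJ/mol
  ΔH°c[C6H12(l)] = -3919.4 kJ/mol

With combustion enthalpies, reactants minus products:
= [1·(-2877.4) + 2·(-3267.4)] − [10·(-393.5) + 5·(-285.8) + 1·(-3919.4)]
= -128.8 kJ/mol

ΔH = -128.8 kJ/mol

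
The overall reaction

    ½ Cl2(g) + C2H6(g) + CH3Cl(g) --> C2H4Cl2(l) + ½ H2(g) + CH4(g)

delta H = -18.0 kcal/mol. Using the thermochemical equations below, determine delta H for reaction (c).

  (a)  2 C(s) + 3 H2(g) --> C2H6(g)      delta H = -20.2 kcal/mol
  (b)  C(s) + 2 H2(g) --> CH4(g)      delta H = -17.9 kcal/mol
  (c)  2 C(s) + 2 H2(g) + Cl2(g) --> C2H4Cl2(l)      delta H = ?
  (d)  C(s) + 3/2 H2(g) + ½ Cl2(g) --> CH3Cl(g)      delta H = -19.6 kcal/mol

(a) reversed (C2H6(g) must end up as a reactant): +20.2 kcal/mol
(b) as written (CH4(g) already on the product side): -17.9 kcal/mol
(c) as written (C2H4Cl2(l) already on the product side): contributes x
(d) reversed (reverse to put CH3Cl(g) on the reactant side): +19.6 kcal/mol
-18.0 = (+20.2) + (-17.9) + (+19.6) + x
x = (-18.0 − (+21.9)) / (1) = -39.9 kcal/mol

delta H = -39.9 kcal/mol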